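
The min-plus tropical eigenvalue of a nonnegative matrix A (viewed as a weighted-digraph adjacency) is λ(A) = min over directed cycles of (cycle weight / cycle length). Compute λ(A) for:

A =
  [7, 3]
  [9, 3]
λ(A) = 3

Enumerate directed cycles and compute their means (weight / length). Sample:
  cycle 0 → 0: weight = 7, length = 1, mean = 7/1 ≈ 7.000
  cycle 1 → 1: weight = 3, length = 1, mean = 3/1 ≈ 3.000
  cycle 0 → 1 → 0: weight = 12, length = 2, mean = 12/2 ≈ 6.000
  cycle 1 → 0 → 1: weight = 12, length = 2, mean = 12/2 ≈ 6.000
Minimum mean = 3.000, attained e.g. along the cycle 1 → 1 with weight 3 and length 1. So λ(A) = 3/1 = 3.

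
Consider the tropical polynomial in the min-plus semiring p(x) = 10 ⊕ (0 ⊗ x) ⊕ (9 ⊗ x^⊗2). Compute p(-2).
p(-2) = -2

A tropical monomial a ⊗ x^⊗i evaluates to a + i · x. Evaluating each term at x = -2:
  Term 0 contributes 10 + 0 · -2 = 10
  Term 1 contributes 0 + 1 · -2 = -2
  Term 2 contributes 9 + 2 · -2 = 5
p(-2) = ⊕ of these = min[10, -2, 5] = -2.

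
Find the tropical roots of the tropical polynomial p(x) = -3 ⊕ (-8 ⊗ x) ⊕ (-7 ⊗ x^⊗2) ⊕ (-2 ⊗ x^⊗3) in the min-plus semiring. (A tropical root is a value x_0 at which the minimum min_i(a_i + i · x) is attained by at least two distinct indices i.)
Roots: {-5, -1, 5}

Each tropical root is a break point of the lower envelope of the lines y = a_i + i · x (there are 4 lines, with slopes 0, 1, ..., 3). Only the lines that attain the minimum somewhere contribute to roots; other lines are dominated. Here the surviving (envelope) indices are i = 3, i = 2, i = 1, i = 0.
Intersections between consecutive envelope lines give the roots: for adjacent envelope indices i < j the intersection is x = (a_i − a_j) / (j − i). Reading off the sorted break points: {-5, -1, 5}.
Verification: at each break x_0, at least two indices attain the minimum of min_i(a_i + i · x_0).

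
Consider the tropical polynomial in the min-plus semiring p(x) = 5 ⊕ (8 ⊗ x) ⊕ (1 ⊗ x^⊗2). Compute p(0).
p(0) = 1

A tropical monomial a ⊗ x^⊗i evaluates to a + i · x. Evaluating each term at x = 0:
  Term 0 contributes 5 + 0 · 0 = 5
  Term 1 contributes 8 + 1 · 0 = 8
  Term 2 contributes 1 + 2 · 0 = 1
p(0) = ⊕ of these = min[5, 8, 1] = 1.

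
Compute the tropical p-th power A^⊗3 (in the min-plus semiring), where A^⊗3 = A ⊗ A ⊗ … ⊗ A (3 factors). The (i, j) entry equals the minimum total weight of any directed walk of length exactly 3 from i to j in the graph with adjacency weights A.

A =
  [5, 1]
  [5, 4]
A^⊗3 =
  [10, 7]
  [11, 10]

Each entry (A^⊗3)_ij equals the minimum over all length-3 walks i = v_0 → v_1 → … → v_3 = j of Σ_t A[v_t][v_{t+1}]. For example, for (i, j) = (0, 1) we minimise over 4 possible intermediate vertex sequences; the minimum is 7, attained along the walk 0 → 1 → 0 → 1.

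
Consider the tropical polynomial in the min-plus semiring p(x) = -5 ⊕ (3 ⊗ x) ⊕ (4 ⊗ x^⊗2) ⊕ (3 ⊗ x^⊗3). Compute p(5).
p(5) = -5

A tropical monomial a ⊗ x^⊗i evaluates to a + i · x. Evaluating each term at x = 5:
  Term 0 contributes -5 + 0 · 5 = -5
  Term 1 contributes 3 + 1 · 5 = 8
  Term 2 contributes 4 + 2 · 5 = 14
  Term 3 contributes 3 + 3 · 5 = 18
p(5) = ⊕ of these = min[-5, 8, 14, 18] = -5.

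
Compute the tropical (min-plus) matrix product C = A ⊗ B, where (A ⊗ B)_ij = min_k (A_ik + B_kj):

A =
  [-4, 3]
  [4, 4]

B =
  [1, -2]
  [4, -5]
A ⊗ B =
  [-3, -6]
  [5, -1]

Apply the min-plus product entry-by-entry:
  C[0][0] = min over k of (A[0][0] + B[0][0] = -4 + 1 = -3, A[0][1] + B[1][0] = 3 + 4 = 7) = -3 (attained at k = 0)
  C[0][1] = min over k of (A[0][0] + B[0][1] = -4 + -2 = -6, A[0][1] + B[1][1] = 3 + -5 = -2) = -6 (attained at k = 0)
  C[1][0] = min over k of (A[1][0] + B[0][0] = 4 + 1 = 5, A[1][1] + B[1][0] = 4 + 4 = 8) = 5 (attained at k = 0)
  C[1][1] = min over k of (A[1][0] + B[0][1] = 4 + -2 = 2, A[1][1] + B[1][1] = 4 + -5 = -1) = -1 (attained at k = 1)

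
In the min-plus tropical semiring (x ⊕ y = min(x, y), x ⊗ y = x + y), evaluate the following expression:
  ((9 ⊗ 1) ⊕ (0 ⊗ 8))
((9 ⊗ 1) ⊕ (0 ⊗ 8)) = 8

Expand innermost to outermost. Recall ⊕ takes the minimum of its arguments and ⊗ takes their sum. Working out the expression ((9 ⊗ 1) ⊕ (0 ⊗ 8)) gives 8.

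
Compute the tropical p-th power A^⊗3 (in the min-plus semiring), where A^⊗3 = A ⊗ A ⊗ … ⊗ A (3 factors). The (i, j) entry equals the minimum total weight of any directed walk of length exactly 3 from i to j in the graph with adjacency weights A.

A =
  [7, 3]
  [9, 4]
A^⊗3 =
  [16, 11]
  [17, 12]

Each entry (A^⊗3)_ij equals the minimum over all length-3 walks i = v_0 → v_1 → … → v_3 = j of Σ_t A[v_t][v_{t+1}]. For example, for (i, j) = (0, 1) we minimise over 4 possible intermediate vertex sequences; the minimum is 11, attained along the walk 0 → 1 → 1 → 1.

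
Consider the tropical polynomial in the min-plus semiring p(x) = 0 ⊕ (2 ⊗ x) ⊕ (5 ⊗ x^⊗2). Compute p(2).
p(2) = 0

A tropical monomial a ⊗ x^⊗i evaluates to a + i · x. Evaluating each term at x = 2:
  Term 0 contributes 0 + 0 · 2 = 0
  Term 1 contributes 2 + 1 · 2 = 4
  Term 2 contributes 5 + 2 · 2 = 9
p(2) = ⊕ of these = min[0, 4, 9] = 0.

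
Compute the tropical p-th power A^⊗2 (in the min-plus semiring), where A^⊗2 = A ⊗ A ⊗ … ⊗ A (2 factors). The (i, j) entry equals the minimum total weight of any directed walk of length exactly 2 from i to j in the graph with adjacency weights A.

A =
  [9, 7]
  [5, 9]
A^⊗2 =
  [12, 16]
  [14, 12]

Each entry (A^⊗2)_ij equals the minimum over all length-2 walks i = v_0 → v_1 → … → v_2 = j of Σ_t A[v_t][v_{t+1}]. For example, for (i, j) = (0, 1) we minimise over 2 possible intermediate vertex sequences; the minimum is 16, attained along the walk 0 → 0 → 1.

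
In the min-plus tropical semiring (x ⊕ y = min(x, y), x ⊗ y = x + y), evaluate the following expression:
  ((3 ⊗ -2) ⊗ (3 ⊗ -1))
((3 ⊗ -2) ⊗ (3 ⊗ -1)) = 3

Expand innermost to outermost. Recall ⊕ takes the minimum of its arguments and ⊗ takes their sum. Working out the expression ((3 ⊗ -2) ⊗ (3 ⊗ -1)) gives 3.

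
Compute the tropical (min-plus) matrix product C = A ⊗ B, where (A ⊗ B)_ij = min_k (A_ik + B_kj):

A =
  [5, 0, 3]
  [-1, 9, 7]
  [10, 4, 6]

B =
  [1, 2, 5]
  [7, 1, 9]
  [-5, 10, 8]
A ⊗ B =
  [-2, 1, 9]
  [0, 1, 4]
  [1, 5, 13]

Apply the min-plus product entry-by-entry:
  C[0][0] = min over k of (A[0][0] + B[0][0] = 5 + 1 = 6, A[0][1] + B[1][0] = 0 + 7 = 7, A[0][2] + B[2][0] = 3 + -5 = -2) = -2 (attained at k = 2)
  C[0][1] = min over k of (A[0][0] + B[0][1] = 5 + 2 = 7, A[0][1] + B[1][1] = 0 + 1 = 1, A[0][2] + B[2][1] = 3 + 10 = 13) = 1 (attained at k = 1)
  C[0][2] = min over k of (A[0][0] + B[0][2] = 5 + 5 = 10, A[0][1] + B[1][2] = 0 + 9 = 9, A[0][2] + B[2][2] = 3 + 8 = 11) = 9 (attained at k = 1)
  C[1][0] = min over k of (A[1][0] + B[0][0] = -1 + 1 = 0, A[1][1] + B[1][0] = 9 + 7 = 16, A[1][2] + B[2][0] = 7 + -5 = 2) = 0 (attained at k = 0)
  C[1][1] = min over k of (A[1][0] + B[0][1] = -1 + 2 = 1, A[1][1] + B[1][1] = 9 + 1 = 10, A[1][2] + B[2][1] = 7 + 10 = 17) = 1 (attained at k = 0)
  C[1][2] = min over k of (A[1][0] + B[0][2] = -1 + 5 = 4, A[1][1] + B[1][2] = 9 + 9 = 18, A[1][2] + B[2][2] = 7 + 8 = 15) = 4 (attained at k = 0)
  C[2][0] = min over k of (A[2][0] + B[0][0] = 10 + 1 = 11, A[2][1] + B[1][0] = 4 + 7 = 11, A[2][2] + B[2][0] = 6 + -5 = 1) = 1 (attained at k = 2)
  C[2][1] = min over k of (A[2][0] + B[0][1] = 10 + 2 = 12, A[2][1] + B[1][1] = 4 + 1 = 5, A[2][2] + B[2][1] = 6 + 10 = 16) = 5 (attained at k = 1)
  C[2][2] = min over k of (A[2][0] + B[0][2] = 10 + 5 = 15, A[2][1] + B[1][2] = 4 + 9 = 13, A[2][2] + B[2][2] = 6 + 8 = 14) = 13 (attained at k = 1)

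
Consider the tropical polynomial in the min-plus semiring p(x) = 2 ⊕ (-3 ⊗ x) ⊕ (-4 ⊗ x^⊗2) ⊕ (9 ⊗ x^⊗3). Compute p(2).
p(2) = -1

A tropical monomial a ⊗ x^⊗i evaluates to a + i · x. Evaluating each term at x = 2:
  Term 0 contributes 2 + 0 · 2 = 2
  Term 1 contributes -3 + 1 · 2 = -1
  Term 2 contributes -4 + 2 · 2 = 0
  Term 3 contributes 9 + 3 · 2 = 15
p(2) = ⊕ of these = min[2, -1, 0, 15] = -1.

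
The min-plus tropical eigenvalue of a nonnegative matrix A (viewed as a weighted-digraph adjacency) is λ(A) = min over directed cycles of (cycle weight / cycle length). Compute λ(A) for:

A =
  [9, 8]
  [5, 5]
λ(A) = 5

Enumerate directed cycles and compute their means (weight / length). Sample:
  cycle 0 → 0: weight = 9, length = 1, mean = 9/1 ≈ 9.000
  cycle 1 → 1: weight = 5, length = 1, mean = 5/1 ≈ 5.000
  cycle 0 → 1 → 0: weight = 13, length = 2, mean = 13/2 ≈ 6.500
  cycle 1 → 0 → 1: weight = 13, length = 2, mean = 13/2 ≈ 6.500
Minimum mean = 5.000, attained e.g. along the cycle 1 → 1 with weight 5 and length 1. So λ(A) = 5/1 = 5.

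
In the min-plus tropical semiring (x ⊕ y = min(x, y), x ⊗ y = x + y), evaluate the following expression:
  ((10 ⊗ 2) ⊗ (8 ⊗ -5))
((10 ⊗ 2) ⊗ (8 ⊗ -5)) = 15

Expand innermost to outermost. Recall ⊕ takes the minimum of its arguments and ⊗ takes their sum. Working out the expression ((10 ⊗ 2) ⊗ (8 ⊗ -5)) gives 15.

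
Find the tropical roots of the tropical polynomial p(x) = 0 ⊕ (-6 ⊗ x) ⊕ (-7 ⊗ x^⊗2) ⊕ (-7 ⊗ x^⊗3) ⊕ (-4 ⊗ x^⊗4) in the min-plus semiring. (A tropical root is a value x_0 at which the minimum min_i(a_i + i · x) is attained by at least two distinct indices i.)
Roots: {-3, 0, 1, 6}

Each tropical root is a break point of the lower envelope of the lines y = a_i + i · x (there are 5 lines, with slopes 0, 1, ..., 4). Only the lines that attain the minimum somewhere contribute to roots; other lines are dominated. Here the surviving (envelope) indices are i = 4, i = 3, i = 2, i = 1, i = 0.
Intersections between consecutive envelope lines give the roots: for adjacent envelope indices i < j the intersection is x = (a_i − a_j) / (j − i). Reading off the sorted break points: {-3, 0, 1, 6}.
Verification: at each break x_0, at least two indices attain the minimum of min_i(a_i + i · x_0).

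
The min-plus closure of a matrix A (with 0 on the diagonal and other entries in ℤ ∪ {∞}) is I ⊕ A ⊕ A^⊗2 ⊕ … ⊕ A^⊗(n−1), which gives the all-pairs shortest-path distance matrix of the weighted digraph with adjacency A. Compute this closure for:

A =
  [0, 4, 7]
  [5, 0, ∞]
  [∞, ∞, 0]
Closure =
  [0, 4, 7]
  [5, 0, 12]
  [∞, ∞, 0]

This is the Floyd-Warshall all-pairs shortest-path computation. For each intermediate vertex k = 0, 1, …, 2, update dist[i][j] ← min(dist[i][j], dist[i][k] + dist[k][j]). The final matrix gives, for each (i, j), the minimum total weight of any directed path from i to j (possibly empty when i = j).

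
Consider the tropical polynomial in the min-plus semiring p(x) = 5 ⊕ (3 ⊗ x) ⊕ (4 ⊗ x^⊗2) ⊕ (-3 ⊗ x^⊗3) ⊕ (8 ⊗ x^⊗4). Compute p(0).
p(0) = -3

A tropical monomial a ⊗ x^⊗i evaluates to a + i · x. Evaluating each term at x = 0:
  Term 0 contributes 5 + 0 · 0 = 5
  Term 1 contributes 3 + 1 · 0 = 3
  Term 2 contributes 4 + 2 · 0 = 4
  Term 3 contributes -3 + 3 · 0 = -3
  Term 4 contributes 8 + 4 · 0 = 8
p(0) = ⊕ of these = min[5, 3, 4, -3, 8] = -3.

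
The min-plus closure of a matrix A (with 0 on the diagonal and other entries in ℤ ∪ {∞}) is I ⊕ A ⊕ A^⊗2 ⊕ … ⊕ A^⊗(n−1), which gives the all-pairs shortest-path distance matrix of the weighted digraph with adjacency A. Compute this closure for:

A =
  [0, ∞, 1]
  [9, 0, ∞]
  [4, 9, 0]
Closure =
  [0, 10, 1]
  [9, 0, 10]
  [4, 9, 0]

This is the Floyd-Warshall all-pairs shortest-path computation. For each intermediate vertex k = 0, 1, …, 2, update dist[i][j] ← min(dist[i][j], dist[i][k] + dist[k][j]). The final matrix gives, for each (i, j), the minimum total weight of any directed path from i to j (possibly empty when i = j).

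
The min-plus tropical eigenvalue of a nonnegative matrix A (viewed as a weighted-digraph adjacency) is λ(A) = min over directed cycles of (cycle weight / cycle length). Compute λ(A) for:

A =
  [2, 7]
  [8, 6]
λ(A) = 2

Enumerate directed cycles and compute their means (weight / length). Sample:
  cycle 0 → 0: weight = 2, length = 1, mean = 2/1 ≈ 2.000
  cycle 1 → 1: weight = 6, length = 1, mean = 6/1 ≈ 6.000
  cycle 0 → 1 → 0: weight = 15, length = 2, mean = 15/2 ≈ 7.500
  cycle 1 → 0 → 1: weight = 15, length = 2, mean = 15/2 ≈ 7.500
Minimum mean = 2.000, attained e.g. along the cycle 0 → 0 with weight 2 and length 1. So λ(A) = 2/1 = 2.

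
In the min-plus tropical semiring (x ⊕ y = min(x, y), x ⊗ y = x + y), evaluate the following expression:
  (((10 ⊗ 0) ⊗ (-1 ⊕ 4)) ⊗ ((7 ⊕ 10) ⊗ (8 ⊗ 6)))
(((10 ⊗ 0) ⊗ (-1 ⊕ 4)) ⊗ ((7 ⊕ 10) ⊗ (8 ⊗ 6))) = 30

Expand innermost to outermost. Recall ⊕ takes the minimum of its arguments and ⊗ takes their sum. Working out the expression (((10 ⊗ 0) ⊗ (-1 ⊕ 4)) ⊗ ((7 ⊕ 10) ⊗ (8 ⊗ 6))) gives 30.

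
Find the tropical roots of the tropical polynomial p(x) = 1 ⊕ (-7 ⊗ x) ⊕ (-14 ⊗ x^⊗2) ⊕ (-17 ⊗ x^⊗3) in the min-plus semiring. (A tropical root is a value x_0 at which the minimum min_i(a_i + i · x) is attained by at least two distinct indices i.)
Roots: {3, 7, 8}

Each tropical root is a break point of the lower envelope of the lines y = a_i + i · x (there are 4 lines, with slopes 0, 1, ..., 3). Only the lines that attain the minimum somewhere contribute to roots; other lines are dominated. Here the surviving (envelope) indices are i = 3, i = 2, i = 1, i = 0.
Intersections between consecutive envelope lines give the roots: for adjacent envelope indices i < j the intersection is x = (a_i − a_j) / (j − i). Reading off the sorted break points: {3, 7, 8}.
Verification: at each break x_0, at least two indices attain the minimum of min_i(a_i + i · x_0).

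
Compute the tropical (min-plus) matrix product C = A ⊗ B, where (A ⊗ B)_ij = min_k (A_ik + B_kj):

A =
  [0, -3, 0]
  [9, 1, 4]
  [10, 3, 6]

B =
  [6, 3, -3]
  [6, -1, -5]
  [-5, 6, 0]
A ⊗ B =
  [-5, -4, -8]
  [-1, 0, -4]
  [1, 2, -2]

Apply the min-plus product entry-by-entry:
  C[0][0] = min over k of (A[0][0] + B[0][0] = 0 + 6 = 6, A[0][1] + B[1][0] = -3 + 6 = 3, A[0][2] + B[2][0] = 0 + -5 = -5) = -5 (attained at k = 2)
  C[0][1] = min over k of (A[0][0] + B[0][1] = 0 + 3 = 3, A[0][1] + B[1][1] = -3 + -1 = -4, A[0][2] + B[2][1] = 0 + 6 = 6) = -4 (attained at k = 1)
  C[0][2] = min over k of (A[0][0] + B[0][2] = 0 + -3 = -3, A[0][1] + B[1][2] = -3 + -5 = -8, A[0][2] + B[2][2] = 0 + 0 = 0) = -8 (attained at k = 1)
  C[1][0] = min over k of (A[1][0] + B[0][0] = 9 + 6 = 15, A[1][1] + B[1][0] = 1 + 6 = 7, A[1][2] + B[2][0] = 4 + -5 = -1) = -1 (attained at k = 2)
  C[1][1] = min over k of (A[1][0] + B[0][1] = 9 + 3 = 12, A[1][1] + B[1][1] = 1 + -1 = 0, A[1][2] + B[2][1] = 4 + 6 = 10) = 0 (attained at k = 1)
  C[1][2] = min over k of (A[1][0] + B[0][2] = 9 + -3 = 6, A[1][1] + B[1][2] = 1 + -5 = -4, A[1][2] + B[2][2] = 4 + 0 = 4) = -4 (attained at k = 1)
  C[2][0] = min over k of (A[2][0] + B[0][0] = 10 + 6 = 16, A[2][1] + B[1][0] = 3 + 6 = 9, A[2][2] + B[2][0] = 6 + -5 = 1) = 1 (attained at k = 2)
  C[2][1] = min over k of (A[2][0] + B[0][1] = 10 + 3 = 13, A[2][1] + B[1][1] = 3 + -1 = 2, A[2][2] + B[2][1] = 6 + 6 = 12) = 2 (attained at k = 1)
  C[2][2] = min over k of (A[2][0] + B[0][2] = 10 + -3 = 7, A[2][1] + B[1][2] = 3 + -5 = -2, A[2][2] + B[2][2] = 6 + 0 = 6) = -2 (attained at k = 1)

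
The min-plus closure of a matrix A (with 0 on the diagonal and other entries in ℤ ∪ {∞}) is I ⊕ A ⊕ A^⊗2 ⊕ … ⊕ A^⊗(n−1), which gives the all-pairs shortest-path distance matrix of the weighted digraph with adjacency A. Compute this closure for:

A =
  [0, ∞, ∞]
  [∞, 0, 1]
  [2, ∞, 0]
Closure =
  [0, ∞, ∞]
  [3, 0, 1]
  [2, ∞, 0]

This is the Floyd-Warshall all-pairs shortest-path computation. For each intermediate vertex k = 0, 1, …, 2, update dist[i][j] ← min(dist[i][j], dist[i][k] + dist[k][j]). The final matrix gives, for each (i, j), the minimum total weight of any directed path from i to j (possibly empty when i = j).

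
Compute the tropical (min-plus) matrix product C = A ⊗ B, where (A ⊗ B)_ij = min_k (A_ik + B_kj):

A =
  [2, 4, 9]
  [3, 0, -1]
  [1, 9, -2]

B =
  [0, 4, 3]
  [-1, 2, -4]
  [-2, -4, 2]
A ⊗ B =
  [2, 5, 0]
  [-3, -5, -4]
  [-4, -6, 0]

Apply the min-plus product entry-by-entry:
  C[0][0] = min over k of (A[0][0] + B[0][0] = 2 + 0 = 2, A[0][1] + B[1][0] = 4 + -1 = 3, A[0][2] + B[2][0] = 9 + -2 = 7) = 2 (attained at k = 0)
  C[0][1] = min over k of (A[0][0] + B[0][1] = 2 + 4 = 6, A[0][1] + B[1][1] = 4 + 2 = 6, A[0][2] + B[2][1] = 9 + -4 = 5) = 5 (attained at k = 2)
  C[0][2] = min over k of (A[0][0] + B[0][2] = 2 + 3 = 5, A[0][1] + B[1][2] = 4 + -4 = 0, A[0][2] + B[2][2] = 9 + 2 = 11) = 0 (attained at k = 1)
  C[1][0] = min over k of (A[1][0] + B[0][0] = 3 + 0 = 3, A[1][1] + B[1][0] = 0 + -1 = -1, A[1][2] + B[2][0] = -1 + -2 = -3) = -3 (attained at k = 2)
  C[1][1] = min over k of (A[1][0] + B[0][1] = 3 + 4 = 7, A[1][1] + B[1][1] = 0 + 2 = 2, A[1][2] + B[2][1] = -1 + -4 = -5) = -5 (attained at k = 2)
  C[1][2] = min over k of (A[1][0] + B[0][2] = 3 + 3 = 6, A[1][1] + B[1][2] = 0 + -4 = -4, A[1][2] + B[2][2] = -1 + 2 = 1) = -4 (attained at k = 1)
  C[2][0] = min over k of (A[2][0] + B[0][0] = 1 + 0 = 1, A[2][1] + B[1][0] = 9 + -1 = 8, A[2][2] + B[2][0] = -2 + -2 = -4) = -4 (attained at k = 2)
  C[2][1] = min over k of (A[2][0] + B[0][1] = 1 + 4 = 5, A[2][1] + B[1][1] = 9 + 2 = 11, A[2][2] + B[2][1] = -2 + -4 = -6) = -6 (attained at k = 2)
  C[2][2] = min over k of (A[2][0] + B[0][2] = 1 + 3 = 4, A[2][1] + B[1][2] = 9 + -4 = 5, A[2][2] + B[2][2] = -2 + 2 = 0) = 0 (attained at k = 2)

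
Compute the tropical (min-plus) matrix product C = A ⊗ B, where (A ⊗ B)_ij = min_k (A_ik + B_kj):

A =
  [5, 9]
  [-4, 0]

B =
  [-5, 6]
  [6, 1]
A ⊗ B =
  [0, 10]
  [-9, 1]

Apply the min-plus product entry-by-entry:
  C[0][0] = min over k of (A[0][0] + B[0][0] = 5 + -5 = 0, A[0][1] + B[1][0] = 9 + 6 = 15) = 0 (attained at k = 0)
  C[0][1] = min over k of (A[0][0] + B[0][1] = 5 + 6 = 11, A[0][1] + B[1][1] = 9 + 1 = 10) = 10 (attained at k = 1)
  C[1][0] = min over k of (A[1][0] + B[0][0] = -4 + -5 = -9, A[1][1] + B[1][0] = 0 + 6 = 6) = -9 (attained at k = 0)
  C[1][1] = min over k of (A[1][0] + B[0][1] = -4 + 6 = 2, A[1][1] + B[1][1] = 0 + 1 = 1) = 1 (attained at k = 1)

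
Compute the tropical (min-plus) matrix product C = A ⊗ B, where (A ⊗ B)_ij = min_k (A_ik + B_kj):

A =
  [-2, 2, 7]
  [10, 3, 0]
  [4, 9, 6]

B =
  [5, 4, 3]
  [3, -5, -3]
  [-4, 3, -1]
A ⊗ B =
  [3, -3, -1]
  [-4, -2, -1]
  [2, 4, 5]

Apply the min-plus product entry-by-entry:
  C[0][0] = min over k of (A[0][0] + B[0][0] = -2 + 5 = 3, A[0][1] + B[1][0] = 2 + 3 = 5, A[0][2] + B[2][0] = 7 + -4 = 3) = 3 (attained at k = 0)
  C[0][1] = min over k of (A[0][0] + B[0][1] = -2 + 4 = 2, A[0][1] + B[1][1] = 2 + -5 = -3, A[0][2] + B[2][1] = 7 + 3 = 10) = -3 (attained at k = 1)
  C[0][2] = min over k of (A[0][0] + B[0][2] = -2 + 3 = 1, A[0][1] + B[1][2] = 2 + -3 = -1, A[0][2] + B[2][2] = 7 + -1 = 6) = -1 (attained at k = 1)
  C[1][0] = min over k of (A[1][0] + B[0][0] = 10 + 5 = 15, A[1][1] + B[1][0] = 3 + 3 = 6, A[1][2] + B[2][0] = 0 + -4 = -4) = -4 (attained at k = 2)
  C[1][1] = min over k of (A[1][0] + B[0][1] = 10 + 4 = 14, A[1][1] + B[1][1] = 3 + -5 = -2, A[1][2] + B[2][1] = 0 + 3 = 3) = -2 (attained at k = 1)
  C[1][2] = min over k of (A[1][0] + B[0][2] = 10 + 3 = 13, A[1][1] + B[1][2] = 3 + -3 = 0, A[1][2] + B[2][2] = 0 + -1 = -1) = -1 (attained at k = 2)
  C[2][0] = min over k of (A[2][0] + B[0][0] = 4 + 5 = 9, A[2][1] + B[1][0] = 9 + 3 = 12, A[2][2] + B[2][0] = 6 + -4 = 2) = 2 (attained at k = 2)
  C[2][1] = min over k of (A[2][0] + B[0][1] = 4 + 4 = 8, A[2][1] + B[1][1] = 9 + -5 = 4, A[2][2] + B[2][1] = 6 + 3 = 9) = 4 (attained at k = 1)
  C[2][2] = min over k of (A[2][0] + B[0][2] = 4 + 3 = 7, A[2][1] + B[1][2] = 9 + -3 = 6, A[2][2] + B[2][2] = 6 + -1 = 5) = 5 (attained at k = 2)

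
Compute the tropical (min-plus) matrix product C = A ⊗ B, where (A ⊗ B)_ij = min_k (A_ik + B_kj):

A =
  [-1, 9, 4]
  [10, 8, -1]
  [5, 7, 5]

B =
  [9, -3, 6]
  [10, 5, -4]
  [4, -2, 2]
A ⊗ B =
  [8, -4, 5]
  [3, -3, 1]
  [9, 2, 3]

Apply the min-plus product entry-by-entry:
  C[0][0] = min over k of (A[0][0] + B[0][0] = -1 + 9 = 8, A[0][1] + B[1][0] = 9 + 10 = 19, A[0][2] + B[2][0] = 4 + 4 = 8) = 8 (attained at k = 0)
  C[0][1] = min over k of (A[0][0] + B[0][1] = -1 + -3 = -4, A[0][1] + B[1][1] = 9 + 5 = 14, A[0][2] + B[2][1] = 4 + -2 = 2) = -4 (attained at k = 0)
  C[0][2] = min over k of (A[0][0] + B[0][2] = -1 + 6 = 5, A[0][1] + B[1][2] = 9 + -4 = 5, A[0][2] + B[2][2] = 4 + 2 = 6) = 5 (attained at k = 0)
  C[1][0] = min over k of (A[1][0] + B[0][0] = 10 + 9 = 19, A[1][1] + B[1][0] = 8 + 10 = 18, A[1][2] + B[2][0] = -1 + 4 = 3) = 3 (attained at k = 2)
  C[1][1] = min over k of (A[1][0] + B[0][1] = 10 + -3 = 7, A[1][1] + B[1][1] = 8 + 5 = 13, A[1][2] + B[2][1] = -1 + -2 = -3) = -3 (attained at k = 2)
  C[1][2] = min over k of (A[1][0] + B[0][2] = 10 + 6 = 16, A[1][1] + B[1][2] = 8 + -4 = 4, A[1][2] + B[2][2] = -1 + 2 = 1) = 1 (attained at k = 2)
  C[2][0] = min over k of (A[2][0] + B[0][0] = 5 + 9 = 14, A[2][1] + B[1][0] = 7 + 10 = 17, A[2][2] + B[2][0] = 5 + 4 = 9) = 9 (attained at k = 2)
  C[2][1] = min over k of (A[2][0] + B[0][1] = 5 + -3 = 2, A[2][1] + B[1][1] = 7 + 5 = 12, A[2][2] + B[2][1] = 5 + -2 = 3) = 2 (attained at k = 0)
  C[2][2] = min over k of (A[2][0] + B[0][2] = 5 + 6 = 11, A[2][1] + B[1][2] = 7 + -4 = 3, A[2][2] + B[2][2] = 5 + 2 = 7) = 3 (attained at k = 1)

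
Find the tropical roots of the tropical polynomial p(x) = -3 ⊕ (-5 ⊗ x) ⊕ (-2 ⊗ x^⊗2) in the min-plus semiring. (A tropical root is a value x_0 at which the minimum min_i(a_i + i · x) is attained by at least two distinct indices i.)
Roots: {-3, 2}

Each tropical root is a break point of the lower envelope of the lines y = a_i + i · x (there are 3 lines, with slopes 0, 1, ..., 2). Only the lines that attain the minimum somewhere contribute to roots; other lines are dominated. Here the surviving (envelope) indices are i = 2, i = 1, i = 0.
Intersections between consecutive envelope lines give the roots: for adjacent envelope indices i < j the intersection is x = (a_i − a_j) / (j − i). Reading off the sorted break points: {-3, 2}.
Verification: at each break x_0, at least two indices attain the minimum of min_i(a_i + i · x_0).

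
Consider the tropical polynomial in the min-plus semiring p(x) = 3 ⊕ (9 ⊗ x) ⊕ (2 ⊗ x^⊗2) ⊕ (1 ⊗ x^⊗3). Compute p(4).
p(4) = 3

A tropical monomial a ⊗ x^⊗i evaluates to a + i · x. Evaluating each term at x = 4:
  Term 0 contributes 3 + 0 · 4 = 3
  Term 1 contributes 9 + 1 · 4 = 13
  Term 2 contributes 2 + 2 · 4 = 10
  Term 3 contributes 1 + 3 · 4 = 13
p(4) = ⊕ of these = min[3, 13, 10, 13] = 3.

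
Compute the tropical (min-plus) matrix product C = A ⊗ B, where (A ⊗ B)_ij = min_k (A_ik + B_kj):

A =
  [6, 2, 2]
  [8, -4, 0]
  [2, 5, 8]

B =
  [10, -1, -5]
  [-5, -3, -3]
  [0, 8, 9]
A ⊗ B =
  [-3, -1, -1]
  [-9, -7, -7]
  [0, 1, -3]

Apply the min-plus product entry-by-entry:
  C[0][0] = min over k of (A[0][0] + B[0][0] = 6 + 10 = 16, A[0][1] + B[1][0] = 2 + -5 = -3, A[0][2] + B[2][0] = 2 + 0 = 2) = -3 (attained at k = 1)
  C[0][1] = min over k of (A[0][0] + B[0][1] = 6 + -1 = 5, A[0][1] + B[1][1] = 2 + -3 = -1, A[0][2] + B[2][1] = 2 + 8 = 10) = -1 (attained at k = 1)
  C[0][2] = min over k of (A[0][0] + B[0][2] = 6 + -5 = 1, A[0][1] + B[1][2] = 2 + -3 = -1, A[0][2] + B[2][2] = 2 + 9 = 11) = -1 (attained at k = 1)
  C[1][0] = min over k of (A[1][0] + B[0][0] = 8 + 10 = 18, A[1][1] + B[1][0] = -4 + -5 = -9, A[1][2] + B[2][0] = 0 + 0 = 0) = -9 (attained at k = 1)
  C[1][1] = min over k of (A[1][0] + B[0][1] = 8 + -1 = 7, A[1][1] + B[1][1] = -4 + -3 = -7, A[1][2] + B[2][1] = 0 + 8 = 8) = -7 (attained at k = 1)
  C[1][2] = min over k of (A[1][0] + B[0][2] = 8 + -5 = 3, A[1][1] + B[1][2] = -4 + -3 = -7, A[1][2] + B[2][2] = 0 + 9 = 9) = -7 (attained at k = 1)
  C[2][0] = min over k of (A[2][0] + B[0][0] = 2 + 10 = 12, A[2][1] + B[1][0] = 5 + -5 = 0, A[2][2] + B[2][0] = 8 + 0 = 8) = 0 (attained at k = 1)
  C[2][1] = min over k of (A[2][0] + B[0][1] = 2 + -1 = 1, A[2][1] + B[1][1] = 5 + -3 = 2, A[2][2] + B[2][1] = 8 + 8 = 16) = 1 (attained at k = 0)
  C[2][2] = min over k of (A[2][0] + B[0][2] = 2 + -5 = -3, A[2][1] + B[1][2] = 5 + -3 = 2, A[2][2] + B[2][2] = 8 + 9 = 17) = -3 (attained at k = 0)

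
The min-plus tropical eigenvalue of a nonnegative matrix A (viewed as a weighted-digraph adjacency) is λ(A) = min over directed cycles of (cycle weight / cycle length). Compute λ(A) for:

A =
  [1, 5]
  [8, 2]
λ(A) = 1

Enumerate directed cycles and compute their means (weight / length). Sample:
  cycle 0 → 0: weight = 1, length = 1, mean = 1/1 ≈ 1.000
  cycle 1 → 1: weight = 2, length = 1, mean = 2/1 ≈ 2.000
  cycle 0 → 1 → 0: weight = 13, length = 2, mean = 13/2 ≈ 6.500
  cycle 1 → 0 → 1: weight = 13, length = 2, mean = 13/2 ≈ 6.500
Minimum mean = 1.000, attained e.g. along the cycle 0 → 0 with weight 1 and length 1. So λ(A) = 1/1 = 1.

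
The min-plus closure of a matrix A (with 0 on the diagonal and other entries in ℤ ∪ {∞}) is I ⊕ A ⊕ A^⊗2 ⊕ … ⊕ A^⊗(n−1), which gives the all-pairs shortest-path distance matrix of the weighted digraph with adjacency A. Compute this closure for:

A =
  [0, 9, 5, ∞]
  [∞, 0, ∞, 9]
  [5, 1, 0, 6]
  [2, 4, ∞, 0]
Closure =
  [0, 6, 5, 11]
  [11, 0, 16, 9]
  [5, 1, 0, 6]
  [2, 4, 7, 0]

This is the Floyd-Warshall all-pairs shortest-path computation. For each intermediate vertex k = 0, 1, …, 3, update dist[i][j] ← min(dist[i][j], dist[i][k] + dist[k][j]). The final matrix gives, for each (i, j), the minimum total weight of any directed path from i to j (possibly empty when i = j).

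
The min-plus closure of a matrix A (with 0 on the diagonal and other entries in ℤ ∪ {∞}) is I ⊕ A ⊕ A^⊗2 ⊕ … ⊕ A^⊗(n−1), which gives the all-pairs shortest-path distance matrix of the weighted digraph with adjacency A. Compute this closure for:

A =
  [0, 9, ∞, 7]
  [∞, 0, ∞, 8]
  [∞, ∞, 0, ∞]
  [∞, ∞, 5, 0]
Closure =
  [0, 9, 12, 7]
  [∞, 0, 13, 8]
  [∞, ∞, 0, ∞]
  [∞, ∞, 5, 0]

This is the Floyd-Warshall all-pairs shortest-path computation. For each intermediate vertex k = 0, 1, …, 3, update dist[i][j] ← min(dist[i][j], dist[i][k] + dist[k][j]). The final matrix gives, for each (i, j), the minimum total weight of any directed path from i to j (possibly empty when i = j).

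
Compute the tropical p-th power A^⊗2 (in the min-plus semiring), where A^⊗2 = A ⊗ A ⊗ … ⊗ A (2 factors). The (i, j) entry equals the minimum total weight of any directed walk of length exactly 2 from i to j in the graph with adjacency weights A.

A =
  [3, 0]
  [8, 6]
A^⊗2 =
  [6, 3]
  [11, 8]

Each entry (A^⊗2)_ij equals the minimum over all length-2 walks i = v_0 → v_1 → … → v_2 = j of Σ_t A[v_t][v_{t+1}]. For example, for (i, j) = (0, 1) we minimise over 2 possible intermediate vertex sequences; the minimum is 3, attained along the walk 0 → 0 → 1.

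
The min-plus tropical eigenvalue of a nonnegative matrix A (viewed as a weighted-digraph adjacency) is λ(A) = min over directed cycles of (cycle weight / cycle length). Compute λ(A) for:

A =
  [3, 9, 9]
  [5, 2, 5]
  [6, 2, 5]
λ(A) = 2

Enumerate directed cycles and compute their means (weight / length). Sample:
  cycle 0 → 0: weight = 3, length = 1, mean = 3/1 ≈ 3.000
  cycle 1 → 1: weight = 2, length = 1, mean = 2/1 ≈ 2.000
  cycle 2 → 2: weight = 5, length = 1, mean = 5/1 ≈ 5.000
  cycle 0 → 1 → 0: weight = 14, length = 2, mean = 14/2 ≈ 7.000
  cycle 0 → 2 → 0: weight = 15, length = 2, mean = 15/2 ≈ 7.500
  cycle 1 → 0 → 1: weight = 14, length = 2, mean = 14/2 ≈ 7.000
Minimum mean = 2.000, attained e.g. along the cycle 1 → 1 with weight 2 and length 1. So λ(A) = 2/1 = 2.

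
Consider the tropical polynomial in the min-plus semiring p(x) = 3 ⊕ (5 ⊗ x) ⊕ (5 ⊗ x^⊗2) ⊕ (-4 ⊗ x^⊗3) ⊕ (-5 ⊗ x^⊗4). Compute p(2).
p(2) = 2

A tropical monomial a ⊗ x^⊗i evaluates to a + i · x. Evaluating each term at x = 2:
  Term 0 contributes 3 + 0 · 2 = 3
  Term 1 contributes 5 + 1 · 2 = 7
  Term 2 contributes 5 + 2 · 2 = 9
  Term 3 contributes -4 + 3 · 2 = 2
  Term 4 contributes -5 + 4 · 2 = 3
p(2) = ⊕ of these = min[3, 7, 9, 2, 3] = 2.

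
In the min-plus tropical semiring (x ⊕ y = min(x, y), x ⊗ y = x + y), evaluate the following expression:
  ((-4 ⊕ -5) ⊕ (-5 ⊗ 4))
((-4 ⊕ -5) ⊕ (-5 ⊗ 4)) = -5

Expand innermost to outermost. Recall ⊕ takes the minimum of its arguments and ⊗ takes their sum. Working out the expression ((-4 ⊕ -5) ⊕ (-5 ⊗ 4)) gives -5.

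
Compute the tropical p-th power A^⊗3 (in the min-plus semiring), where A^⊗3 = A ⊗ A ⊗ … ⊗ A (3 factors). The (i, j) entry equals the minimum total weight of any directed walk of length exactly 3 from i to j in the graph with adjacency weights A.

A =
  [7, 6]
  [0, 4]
A^⊗3 =
  [10, 12]
  [6, 10]

Each entry (A^⊗3)_ij equals the minimum over all length-3 walks i = v_0 → v_1 → … → v_3 = j of Σ_t A[v_t][v_{t+1}]. For example, for (i, j) = (0, 1) we minimise over 4 possible intermediate vertex sequences; the minimum is 12, attained along the walk 0 → 1 → 0 → 1.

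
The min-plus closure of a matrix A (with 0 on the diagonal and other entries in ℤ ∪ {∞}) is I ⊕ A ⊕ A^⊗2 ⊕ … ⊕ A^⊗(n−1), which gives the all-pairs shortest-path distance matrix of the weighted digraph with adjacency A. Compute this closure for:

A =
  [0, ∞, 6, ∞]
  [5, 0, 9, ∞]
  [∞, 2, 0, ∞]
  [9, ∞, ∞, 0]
Closure =
  [0, 8, 6, ∞]
  [5, 0, 9, ∞]
  [7, 2, 0, ∞]
  [9, 17, 15, 0]

This is the Floyd-Warshall all-pairs shortest-path computation. For each intermediate vertex k = 0, 1, …, 3, update dist[i][j] ← min(dist[i][j], dist[i][k] + dist[k][j]). The final matrix gives, for each (i, j), the minimum total weight of any directed path from i to j (possibly empty when i = j).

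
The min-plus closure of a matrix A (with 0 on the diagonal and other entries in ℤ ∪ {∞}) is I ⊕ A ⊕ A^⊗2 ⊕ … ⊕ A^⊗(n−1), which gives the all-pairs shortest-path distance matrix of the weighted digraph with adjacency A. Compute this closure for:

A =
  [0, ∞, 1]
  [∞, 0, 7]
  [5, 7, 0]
Closure =
  [0, 8, 1]
  [12, 0, 7]
  [5, 7, 0]

This is the Floyd-Warshall all-pairs shortest-path computation. For each intermediate vertex k = 0, 1, …, 2, update dist[i][j] ← min(dist[i][j], dist[i][k] + dist[k][j]). The final matrix gives, for each (i, j), the minimum total weight of any directed path from i to j (possibly empty when i = j).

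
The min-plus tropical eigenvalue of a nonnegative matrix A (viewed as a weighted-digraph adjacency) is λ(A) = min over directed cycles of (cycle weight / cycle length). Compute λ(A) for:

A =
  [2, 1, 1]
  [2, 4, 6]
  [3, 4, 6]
λ(A) = 3/2

Enumerate directed cycles and compute their means (weight / length). Sample:
  cycle 0 → 0: weight = 2, length = 1, mean = 2/1 ≈ 2.000
  cycle 1 → 1: weight = 4, length = 1, mean = 4/1 ≈ 4.000
  cycle 2 → 2: weight = 6, length = 1, mean = 6/1 ≈ 6.000
  cycle 0 → 1 → 0: weight = 3, length = 2, mean = 3/2 ≈ 1.500
  cycle 0 → 2 → 0: weight = 4, length = 2, mean = 4/2 ≈ 2.000
  cycle 1 → 0 → 1: weight = 3, length = 2, mean = 3/2 ≈ 1.500
Minimum mean = 1.500, attained e.g. along the cycle 0 → 1 → 0 with weight 3 and length 2. So λ(A) = 3/2 = 3/2.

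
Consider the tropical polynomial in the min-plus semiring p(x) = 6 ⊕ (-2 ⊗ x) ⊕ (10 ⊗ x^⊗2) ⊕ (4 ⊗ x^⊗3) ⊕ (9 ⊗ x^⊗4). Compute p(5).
p(5) = 3

A tropical monomial a ⊗ x^⊗i evaluates to a + i · x. Evaluating each term at x = 5:
  Term 0 contributes 6 + 0 · 5 = 6
  Term 1 contributes -2 + 1 · 5 = 3
  Term 2 contributes 10 + 2 · 5 = 20
  Term 3 contributes 4 + 3 · 5 = 19
  Term 4 contributes 9 + 4 · 5 = 29
p(5) = ⊕ of these = min[6, 3, 20, 19, 29] = 3.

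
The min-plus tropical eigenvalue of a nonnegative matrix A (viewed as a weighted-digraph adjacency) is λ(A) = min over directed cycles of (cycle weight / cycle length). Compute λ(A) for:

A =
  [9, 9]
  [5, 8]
λ(A) = 7

Enumerate directed cycles and compute their means (weight / length). Sample:
  cycle 0 → 0: weight = 9, length = 1, mean = 9/1 ≈ 9.000
  cycle 1 → 1: weight = 8, length = 1, mean = 8/1 ≈ 8.000
  cycle 0 → 1 → 0: weight = 14, length = 2, mean = 14/2 ≈ 7.000
  cycle 1 → 0 → 1: weight = 14, length = 2, mean = 14/2 ≈ 7.000
Minimum mean = 7.000, attained e.g. along the cycle 0 → 1 → 0 with weight 14 and length 2. So λ(A) = 14/2 = 7.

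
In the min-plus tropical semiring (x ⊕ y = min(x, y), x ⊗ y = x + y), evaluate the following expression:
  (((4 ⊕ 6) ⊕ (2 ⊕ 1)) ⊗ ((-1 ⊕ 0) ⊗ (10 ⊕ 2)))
(((4 ⊕ 6) ⊕ (2 ⊕ 1)) ⊗ ((-1 ⊕ 0) ⊗ (10 ⊕ 2))) = 2

Expand innermost to outermost. Recall ⊕ takes the minimum of its arguments and ⊗ takes their sum. Working out the expression (((4 ⊕ 6) ⊕ (2 ⊕ 1)) ⊗ ((-1 ⊕ 0) ⊗ (10 ⊕ 2))) gives 2.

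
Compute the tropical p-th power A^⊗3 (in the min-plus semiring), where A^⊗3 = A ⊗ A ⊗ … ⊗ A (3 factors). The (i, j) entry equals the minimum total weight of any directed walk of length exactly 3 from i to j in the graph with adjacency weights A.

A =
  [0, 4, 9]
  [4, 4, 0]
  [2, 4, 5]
A^⊗3 =
  [0, 4, 4]
  [2, 6, 4]
  [2, 6, 6]

Each entry (A^⊗3)_ij equals the minimum over all length-3 walks i = v_0 → v_1 → … → v_3 = j of Σ_t A[v_t][v_{t+1}]. For example, for (i, j) = (0, 2) we minimise over 9 possible intermediate vertex sequences; the minimum is 4, attained along the walk 0 → 0 → 1 → 2.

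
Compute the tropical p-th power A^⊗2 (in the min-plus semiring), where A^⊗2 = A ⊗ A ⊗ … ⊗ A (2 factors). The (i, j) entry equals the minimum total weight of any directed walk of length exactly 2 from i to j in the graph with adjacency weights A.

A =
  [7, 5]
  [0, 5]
A^⊗2 =
  [5, 10]
  [5, 5]

Each entry (A^⊗2)_ij equals the minimum over all length-2 walks i = v_0 → v_1 → … → v_2 = j of Σ_t A[v_t][v_{t+1}]. For example, for (i, j) = (0, 1) we minimise over 2 possible intermediate vertex sequences; the minimum is 10, attained along the walk 0 → 1 → 1.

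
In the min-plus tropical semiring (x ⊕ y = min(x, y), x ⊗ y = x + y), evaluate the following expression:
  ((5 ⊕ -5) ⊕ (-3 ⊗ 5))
((5 ⊕ -5) ⊕ (-3 ⊗ 5)) = -5

Expand innermost to outermost. Recall ⊕ takes the minimum of its arguments and ⊗ takes their sum. Working out the expression ((5 ⊕ -5) ⊕ (-3 ⊗ 5)) gives -5.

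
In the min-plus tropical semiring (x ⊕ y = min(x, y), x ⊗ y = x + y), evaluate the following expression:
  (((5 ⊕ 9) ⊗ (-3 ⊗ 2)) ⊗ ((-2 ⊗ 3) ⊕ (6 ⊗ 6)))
(((5 ⊕ 9) ⊗ (-3 ⊗ 2)) ⊗ ((-2 ⊗ 3) ⊕ (6 ⊗ 6))) = 5

Expand innermost to outermost. Recall ⊕ takes the minimum of its arguments and ⊗ takes their sum. Working out the expression (((5 ⊕ 9) ⊗ (-3 ⊗ 2)) ⊗ ((-2 ⊗ 3) ⊕ (6 ⊗ 6))) gives 5.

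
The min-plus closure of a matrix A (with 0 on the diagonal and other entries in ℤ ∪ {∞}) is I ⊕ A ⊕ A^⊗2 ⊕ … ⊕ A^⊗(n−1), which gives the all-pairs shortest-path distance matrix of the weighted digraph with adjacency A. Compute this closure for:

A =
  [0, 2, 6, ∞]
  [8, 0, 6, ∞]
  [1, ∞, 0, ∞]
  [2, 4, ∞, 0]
Closure =
  [0, 2, 6, ∞]
  [7, 0, 6, ∞]
  [1, 3, 0, ∞]
  [2, 4, 8, 0]

This is the Floyd-Warshall all-pairs shortest-path computation. For each intermediate vertex k = 0, 1, …, 3, update dist[i][j] ← min(dist[i][j], dist[i][k] + dist[k][j]). The final matrix gives, for each (i, j), the minimum total weight of any directed path from i to j (possibly empty when i = j).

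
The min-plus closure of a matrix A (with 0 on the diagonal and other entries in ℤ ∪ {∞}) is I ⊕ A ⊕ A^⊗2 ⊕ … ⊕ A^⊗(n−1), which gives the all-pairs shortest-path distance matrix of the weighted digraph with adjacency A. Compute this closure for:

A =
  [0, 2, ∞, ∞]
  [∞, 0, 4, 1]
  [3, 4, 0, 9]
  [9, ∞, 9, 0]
Closure =
  [0, 2, 6, 3]
  [7, 0, 4, 1]
  [3, 4, 0, 5]
  [9, 11, 9, 0]

This is the Floyd-Warshall all-pairs shortest-path computation. For each intermediate vertex k = 0, 1, …, 3, update dist[i][j] ← min(dist[i][j], dist[i][k] + dist[k][j]). The final matrix gives, for each (i, j), the minimum total weight of any directed path from i to j (possibly empty when i = j).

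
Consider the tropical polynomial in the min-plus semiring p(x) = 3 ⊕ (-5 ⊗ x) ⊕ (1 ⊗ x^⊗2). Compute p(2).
p(2) = -3

A tropical monomial a ⊗ x^⊗i evaluates to a + i · x. Evaluating each term at x = 2:
  Term 0 contributes 3 + 0 · 2 = 3
  Term 1 contributes -5 + 1 · 2 = -3
  Term 2 contributes 1 + 2 · 2 = 5
p(2) = ⊕ of these = min[3, -3, 5] = -3.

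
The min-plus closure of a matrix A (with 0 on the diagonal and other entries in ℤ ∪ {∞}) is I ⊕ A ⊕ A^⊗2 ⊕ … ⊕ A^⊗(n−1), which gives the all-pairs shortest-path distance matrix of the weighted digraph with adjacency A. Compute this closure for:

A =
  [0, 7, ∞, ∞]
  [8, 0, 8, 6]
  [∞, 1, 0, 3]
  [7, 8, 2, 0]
Closure =
  [0, 7, 15, 13]
  [8, 0, 8, 6]
  [9, 1, 0, 3]
  [7, 3, 2, 0]

This is the Floyd-Warshall all-pairs shortest-path computation. For each intermediate vertex k = 0, 1, …, 3, update dist[i][j] ← min(dist[i][j], dist[i][k] + dist[k][j]). The final matrix gives, for each (i, j), the minimum total weight of any directed path from i to j (possibly empty when i = j).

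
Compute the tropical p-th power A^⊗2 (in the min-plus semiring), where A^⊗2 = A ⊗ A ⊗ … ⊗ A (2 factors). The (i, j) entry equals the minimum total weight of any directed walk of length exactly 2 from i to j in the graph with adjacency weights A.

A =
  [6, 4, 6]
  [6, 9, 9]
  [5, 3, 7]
A^⊗2 =
  [10, 9, 12]
  [12, 10, 12]
  [9, 9, 11]

Each entry (A^⊗2)_ij equals the minimum over all length-2 walks i = v_0 → v_1 → … → v_2 = j of Σ_t A[v_t][v_{t+1}]. For example, for (i, j) = (0, 2) we minimise over 3 possible intermediate vertex sequences; the minimum is 12, attained along the walk 0 → 0 → 2.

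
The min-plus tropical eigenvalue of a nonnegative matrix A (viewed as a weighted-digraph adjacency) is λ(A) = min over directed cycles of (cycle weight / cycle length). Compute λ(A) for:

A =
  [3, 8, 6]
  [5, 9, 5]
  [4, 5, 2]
λ(A) = 2

Enumerate directed cycles and compute their means (weight / length). Sample:
  cycle 0 → 0: weight = 3, length = 1, mean = 3/1 ≈ 3.000
  cycle 1 → 1: weight = 9, length = 1, mean = 9/1 ≈ 9.000
  cycle 2 → 2: weight = 2, length = 1, mean = 2/1 ≈ 2.000
  cycle 0 → 1 → 0: weight = 13, length = 2, mean = 13/2 ≈ 6.500
  cycle 0 → 2 → 0: weight = 10, length = 2, mean = 10/2 ≈ 5.000
  cycle 1 → 0 → 1: weight = 13, length = 2, mean = 13/2 ≈ 6.500
Minimum mean = 2.000, attained e.g. along the cycle 2 → 2 with weight 2 and length 1. So λ(A) = 2/1 = 2.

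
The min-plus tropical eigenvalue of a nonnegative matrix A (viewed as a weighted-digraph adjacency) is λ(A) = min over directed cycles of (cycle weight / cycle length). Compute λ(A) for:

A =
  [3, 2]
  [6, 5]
λ(A) = 3

Enumerate directed cycles and compute their means (weight / length). Sample:
  cycle 0 → 0: weight = 3, length = 1, mean = 3/1 ≈ 3.000
  cycle 1 → 1: weight = 5, length = 1, mean = 5/1 ≈ 5.000
  cycle 0 → 1 → 0: weight = 8, length = 2, mean = 8/2 ≈ 4.000
  cycle 1 → 0 → 1: weight = 8, length = 2, mean = 8/2 ≈ 4.000
Minimum mean = 3.000, attained e.g. along the cycle 0 → 0 with weight 3 and length 1. So λ(A) = 3/1 = 3.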